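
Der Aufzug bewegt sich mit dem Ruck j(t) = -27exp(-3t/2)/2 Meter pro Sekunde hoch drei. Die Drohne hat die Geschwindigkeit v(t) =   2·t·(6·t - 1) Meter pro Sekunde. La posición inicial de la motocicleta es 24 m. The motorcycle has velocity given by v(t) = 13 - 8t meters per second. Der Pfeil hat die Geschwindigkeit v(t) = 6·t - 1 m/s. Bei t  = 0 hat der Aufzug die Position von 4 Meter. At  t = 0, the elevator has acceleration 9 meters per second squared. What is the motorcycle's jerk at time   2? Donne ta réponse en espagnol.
Debemos derivar nuestra ecuación de la velocidad v(t) = 13 - 8·t 2 veces. Tomando d/dt de v(t), encontramos a(t) = -8. Tomando d/dt de a(t), encontramos j(t) = 0. Usando j(t) = 0 y sustituyendo t = 2, encontramos j = 0.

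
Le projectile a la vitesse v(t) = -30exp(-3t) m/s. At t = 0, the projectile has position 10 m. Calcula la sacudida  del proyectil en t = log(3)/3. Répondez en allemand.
Wir müssen unsere Gleichung für die Geschwindigkeit v(t) = -30·exp(-3·t) 2-mal ableiten. Mit d/dt von v(t) finden wir a(t) = 90·exp(-3·t). Die Ableitung von der Beschleunigung ergibt den Ruck: j(t) = -270·exp(-3·t). Mit j(t) = -270·exp(-3·t) und Einsetzen von t = log(3)/3, finden wir j = -90.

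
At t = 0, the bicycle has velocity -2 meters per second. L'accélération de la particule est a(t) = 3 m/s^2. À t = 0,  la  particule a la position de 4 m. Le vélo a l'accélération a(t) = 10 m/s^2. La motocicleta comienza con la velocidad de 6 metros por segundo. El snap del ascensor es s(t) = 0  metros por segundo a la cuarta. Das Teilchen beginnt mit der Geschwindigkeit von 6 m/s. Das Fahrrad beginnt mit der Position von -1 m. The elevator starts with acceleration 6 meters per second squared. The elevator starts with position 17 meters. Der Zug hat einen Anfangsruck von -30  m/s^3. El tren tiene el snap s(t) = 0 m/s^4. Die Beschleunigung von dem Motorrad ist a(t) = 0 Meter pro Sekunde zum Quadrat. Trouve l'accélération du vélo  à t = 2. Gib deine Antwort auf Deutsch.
Mit a(t) = 10 und Einsetzen von t = 2, finden wir a = 10.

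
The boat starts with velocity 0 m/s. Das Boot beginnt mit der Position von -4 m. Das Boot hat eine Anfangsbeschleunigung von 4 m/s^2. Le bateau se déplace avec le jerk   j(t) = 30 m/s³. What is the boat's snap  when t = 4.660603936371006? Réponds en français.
En partant du jerk j(t) = 30, nous prenons 1 dérivée. En dérivant le jerk, nous obtenons le snap: s(t) = 0. En utilisant s(t) = 0 et en substituant t = 4.660603936371006, nous trouvons s = 0.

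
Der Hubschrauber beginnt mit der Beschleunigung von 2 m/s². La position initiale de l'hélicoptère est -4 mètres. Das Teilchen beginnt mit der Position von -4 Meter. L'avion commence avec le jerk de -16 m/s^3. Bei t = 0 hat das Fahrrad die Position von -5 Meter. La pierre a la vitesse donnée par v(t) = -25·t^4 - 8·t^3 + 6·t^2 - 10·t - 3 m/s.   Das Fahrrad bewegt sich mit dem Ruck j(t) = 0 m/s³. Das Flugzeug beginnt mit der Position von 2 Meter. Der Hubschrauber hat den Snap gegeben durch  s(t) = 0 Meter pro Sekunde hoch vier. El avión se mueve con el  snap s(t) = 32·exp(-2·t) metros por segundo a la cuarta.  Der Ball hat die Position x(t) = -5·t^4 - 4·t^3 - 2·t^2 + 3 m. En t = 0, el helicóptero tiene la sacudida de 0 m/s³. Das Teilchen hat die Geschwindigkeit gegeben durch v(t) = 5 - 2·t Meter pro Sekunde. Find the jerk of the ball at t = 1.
We must differentiate our position equation x(t) = -5·t^4 - 4·t^3 - 2·t^2 + 3 3 times. Differentiating position, we get velocity: v(t) = -20·t^3 - 12·t^2 - 4·t. Taking d/dt of v(t), we find a(t) = -60·t^2 - 24·t - 4. The derivative of acceleration gives jerk: j(t) = -120·t - 24. We have jerk j(t) = -120·t - 24. Substituting t = 1: j(1) = -144.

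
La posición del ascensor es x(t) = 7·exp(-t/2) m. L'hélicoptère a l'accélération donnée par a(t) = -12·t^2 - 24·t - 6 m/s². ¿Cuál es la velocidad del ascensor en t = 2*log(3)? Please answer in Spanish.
Debemos derivar nuestra ecuación de la posición x(t) = 7·exp(-t/2) 1 vez. Derivando la posición, obtenemos la velocidad: v(t) = -7·exp(-t/2)/2. Usando v(t) = -7·exp(-t/2)/2 y sustituyendo t = 2*log(3), encontramos v = -7/6.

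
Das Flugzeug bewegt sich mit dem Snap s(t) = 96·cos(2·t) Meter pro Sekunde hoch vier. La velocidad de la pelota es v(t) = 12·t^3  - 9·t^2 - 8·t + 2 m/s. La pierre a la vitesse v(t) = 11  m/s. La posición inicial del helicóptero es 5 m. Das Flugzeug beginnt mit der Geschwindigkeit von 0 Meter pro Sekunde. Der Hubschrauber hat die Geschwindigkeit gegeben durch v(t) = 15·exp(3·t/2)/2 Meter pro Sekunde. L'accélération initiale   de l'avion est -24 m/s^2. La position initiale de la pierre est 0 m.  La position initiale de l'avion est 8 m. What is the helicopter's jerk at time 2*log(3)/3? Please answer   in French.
Nous devons dériver notre équation de la vitesse v(t) = 15·exp(3·t/2)/2 2 fois. En dérivant la vitesse, nous obtenons l'accélération: a(t) = 45·exp(3·t/2)/4. La dérivée de l'accélération donne le jerk: j(t) = 135·exp(3·t/2)/8. De l'équation du jerk j(t) = 135·exp(3·t/2)/8, nous substituons t = 2*log(3)/3 pour obtenir j = 405/8.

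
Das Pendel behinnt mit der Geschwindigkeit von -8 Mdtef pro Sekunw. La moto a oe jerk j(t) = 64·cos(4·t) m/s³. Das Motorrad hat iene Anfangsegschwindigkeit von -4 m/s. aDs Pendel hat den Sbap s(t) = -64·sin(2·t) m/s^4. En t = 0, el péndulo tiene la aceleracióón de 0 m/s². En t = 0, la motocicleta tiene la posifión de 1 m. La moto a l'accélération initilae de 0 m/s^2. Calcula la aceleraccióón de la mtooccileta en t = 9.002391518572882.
Necesitamos integrar nuestra ecuación de la sacudida j(t) = 64·cos(4·t) 1 vez. La antiderivada de la sacudida, con a(0) = 0, da la aceleración: a(t) = 16·sin(4·t). Tenemos la aceleración a(t) = 16·sin(4·t). Sustituyendo t = 9.002391518572882: a(9.002391518572882) = -15.8873210648022.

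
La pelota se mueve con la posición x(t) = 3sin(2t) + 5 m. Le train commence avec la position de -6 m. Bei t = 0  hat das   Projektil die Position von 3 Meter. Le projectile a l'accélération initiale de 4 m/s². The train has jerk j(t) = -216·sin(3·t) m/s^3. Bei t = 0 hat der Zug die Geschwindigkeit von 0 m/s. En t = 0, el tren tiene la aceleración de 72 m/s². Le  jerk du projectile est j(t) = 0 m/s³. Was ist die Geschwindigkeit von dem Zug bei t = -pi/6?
Wir müssen unsere Gleichung für den Ruck j(t) = -216·sin(3·t) 2-mal integrieren. Die Stammfunktion von dem Ruck, mit a(0) = 72, ergibt die Beschleunigung: a(t) = 72·cos(3·t). Die Stammfunktion von der Beschleunigung, mit v(0) = 0, ergibt die Geschwindigkeit: v(t) = 24·sin(3·t). Aus der Gleichung für die Geschwindigkeit v(t) = 24·sin(3·t), setzen wir t = -pi/6 ein und erhalten v = -24.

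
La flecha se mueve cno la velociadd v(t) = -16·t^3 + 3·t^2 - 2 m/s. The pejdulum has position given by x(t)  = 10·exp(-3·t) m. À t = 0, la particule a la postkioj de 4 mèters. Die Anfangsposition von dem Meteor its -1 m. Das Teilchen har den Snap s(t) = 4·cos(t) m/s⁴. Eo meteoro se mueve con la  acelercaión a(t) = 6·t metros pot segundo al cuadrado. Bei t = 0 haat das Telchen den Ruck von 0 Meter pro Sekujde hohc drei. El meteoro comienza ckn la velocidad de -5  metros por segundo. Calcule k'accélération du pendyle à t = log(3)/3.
Pour résoudre ceci, nous devons prendre 2 dérivées de notre équation de la position x(t) = 10·exp(-3·t). En prenant d/dt de x(t), nous trouvons v(t) = -30·exp(-3·t). En prenant d/dt de v(t), nous trouvons a(t) = 90·exp(-3·t). En utilisant a(t) = 90·exp(-3·t) et en substituant t = log(3)/3, nous trouvons a = 30.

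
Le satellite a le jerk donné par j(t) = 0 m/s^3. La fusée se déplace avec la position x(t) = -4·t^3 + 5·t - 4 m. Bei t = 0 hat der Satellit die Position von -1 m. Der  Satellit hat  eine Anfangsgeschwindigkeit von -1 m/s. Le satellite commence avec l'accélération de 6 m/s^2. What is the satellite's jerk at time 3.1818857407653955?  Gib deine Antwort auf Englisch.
From the given jerk equation j(t) = 0, we substitute t = 3.1818857407653955 to get j = 0.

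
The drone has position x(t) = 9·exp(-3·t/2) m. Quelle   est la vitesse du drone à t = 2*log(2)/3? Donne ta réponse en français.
En partant de la position x(t) = 9·exp(-3·t/2), nous prenons 1 dérivée. En prenant d/dt de x(t), nous trouvons v(t) = -27·exp(-3·t/2)/2. En utilisant v(t) = -27·exp(-3·t/2)/2 et en substituant t = 2*log(2)/3, nous trouvons v = -27/4.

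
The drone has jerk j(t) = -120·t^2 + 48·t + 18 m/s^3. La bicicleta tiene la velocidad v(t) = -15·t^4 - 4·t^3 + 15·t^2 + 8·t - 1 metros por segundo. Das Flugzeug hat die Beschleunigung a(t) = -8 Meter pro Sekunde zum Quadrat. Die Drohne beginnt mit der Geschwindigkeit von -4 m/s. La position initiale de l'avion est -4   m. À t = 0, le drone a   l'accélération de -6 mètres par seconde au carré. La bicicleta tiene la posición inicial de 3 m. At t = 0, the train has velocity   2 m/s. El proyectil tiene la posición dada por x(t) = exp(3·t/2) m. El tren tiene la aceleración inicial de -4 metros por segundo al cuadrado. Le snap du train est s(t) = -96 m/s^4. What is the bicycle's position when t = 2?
To solve this, we need to take 1 antiderivative of our velocity equation v(t) = -15·t^4 - 4·t^3 + 15·t^2 + 8·t - 1. Taking ∫v(t)dt and applying x(0) = 3, we find x(t) = -3·t^5 - t^4 + 5·t^3 + 4·t^2 - t + 3. Using x(t) = -3·t^5 - t^4 + 5·t^3 + 4·t^2 - t + 3 and substituting t = 2, we find x = -55.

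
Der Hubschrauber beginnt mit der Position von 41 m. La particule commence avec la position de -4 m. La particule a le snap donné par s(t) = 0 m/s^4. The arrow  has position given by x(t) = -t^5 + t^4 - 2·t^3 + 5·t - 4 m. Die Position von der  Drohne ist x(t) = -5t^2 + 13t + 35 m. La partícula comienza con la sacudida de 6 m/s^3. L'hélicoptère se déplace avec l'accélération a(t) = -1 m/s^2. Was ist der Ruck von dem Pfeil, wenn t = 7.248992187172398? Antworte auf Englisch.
To solve this, we need to take 3 derivatives of our position equation x(t) = -t^5 + t^4 - 2·t^3 + 5·t - 4. The derivative of position gives velocity: v(t) = -5·t^4 + 4·t^3 - 6·t^2 + 5. Differentiating velocity, we get acceleration: a(t) = -20·t^3 + 12·t^2 - 12·t. The derivative of acceleration gives jerk: j(t) = -60·t^2 + 24·t - 12. We have jerk j(t) = -60·t^2 + 24·t - 12. Substituting t = 7.248992187172398: j(7.248992187172398) = -2990.89745128905.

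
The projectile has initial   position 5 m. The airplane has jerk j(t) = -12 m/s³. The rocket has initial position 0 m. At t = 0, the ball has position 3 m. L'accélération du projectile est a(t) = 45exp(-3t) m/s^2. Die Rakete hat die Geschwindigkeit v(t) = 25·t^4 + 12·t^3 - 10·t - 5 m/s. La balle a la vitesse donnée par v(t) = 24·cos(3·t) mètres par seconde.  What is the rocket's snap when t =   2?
We must differentiate our velocity equation v(t) = 25·t^4 + 12·t^3 - 10·t - 5 3 times. Differentiating velocity, we get acceleration: a(t) = 100·t^3 + 36·t^2 - 10. The derivative of acceleration gives jerk: j(t) = 300·t^2 + 72·t. Differentiating jerk, we get snap: s(t) = 600·t + 72. We have snap s(t) = 600·t + 72. Substituting t = 2: s(2) = 1272.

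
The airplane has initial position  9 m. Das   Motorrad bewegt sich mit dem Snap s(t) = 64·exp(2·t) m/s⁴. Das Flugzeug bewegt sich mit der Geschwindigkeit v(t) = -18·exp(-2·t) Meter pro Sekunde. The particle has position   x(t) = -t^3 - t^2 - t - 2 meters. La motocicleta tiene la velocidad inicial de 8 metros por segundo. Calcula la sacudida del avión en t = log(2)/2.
Para resolver esto, necesitamos tomar 2 derivadas de nuestra ecuación de la velocidad v(t) = -18·exp(-2·t). La derivada de la velocidad da la aceleración: a(t) = 36·exp(-2·t). La derivada de la aceleración da la sacudida: j(t) = -72·exp(-2·t). De la ecuación de la sacudida j(t) = -72·exp(-2·t), sustituimos t = log(2)/2 para obtener j = -36.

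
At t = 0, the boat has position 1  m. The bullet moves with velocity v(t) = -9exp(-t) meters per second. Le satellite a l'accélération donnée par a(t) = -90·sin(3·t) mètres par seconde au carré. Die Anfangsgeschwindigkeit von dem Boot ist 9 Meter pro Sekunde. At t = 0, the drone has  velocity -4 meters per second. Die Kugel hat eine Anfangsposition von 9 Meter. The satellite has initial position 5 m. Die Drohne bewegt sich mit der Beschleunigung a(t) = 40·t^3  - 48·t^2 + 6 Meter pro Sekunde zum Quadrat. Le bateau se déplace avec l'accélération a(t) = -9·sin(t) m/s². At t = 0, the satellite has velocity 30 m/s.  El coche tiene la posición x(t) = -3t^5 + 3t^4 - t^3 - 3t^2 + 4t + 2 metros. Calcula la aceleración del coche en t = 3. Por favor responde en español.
Debemos derivar nuestra ecuación de la posición x(t) = -3·t^5 + 3·t^4 - t^3 - 3·t^2 + 4·t + 2 2 veces. Tomando d/dt de x(t), encontramos v(t) = -15·t^4 + 12·t^3 - 3·t^2 - 6·t + 4. Derivando la velocidad, obtenemos la aceleración: a(t) = -60·t^3 + 36·t^2 - 6·t - 6. Usando a(t) = -60·t^3 + 36·t^2 - 6·t - 6 y sustituyendo t = 3, encontramos a = -1320.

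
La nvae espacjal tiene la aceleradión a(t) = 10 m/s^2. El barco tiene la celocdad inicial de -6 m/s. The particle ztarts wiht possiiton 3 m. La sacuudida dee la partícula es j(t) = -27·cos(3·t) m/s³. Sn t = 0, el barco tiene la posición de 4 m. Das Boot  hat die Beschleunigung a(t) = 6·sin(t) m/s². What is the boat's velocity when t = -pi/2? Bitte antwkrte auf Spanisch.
Necesitamos integrar nuestra ecuación de la aceleración a(t) = 6·sin(t) 1 vez. Integrando la aceleración y usando la condición inicial v(0) = -6, obtenemos v(t) = -6·cos(t). Tenemos la velocidad v(t) = -6·cos(t). Sustituyendo t = -pi/2: v(-pi/2) = 0.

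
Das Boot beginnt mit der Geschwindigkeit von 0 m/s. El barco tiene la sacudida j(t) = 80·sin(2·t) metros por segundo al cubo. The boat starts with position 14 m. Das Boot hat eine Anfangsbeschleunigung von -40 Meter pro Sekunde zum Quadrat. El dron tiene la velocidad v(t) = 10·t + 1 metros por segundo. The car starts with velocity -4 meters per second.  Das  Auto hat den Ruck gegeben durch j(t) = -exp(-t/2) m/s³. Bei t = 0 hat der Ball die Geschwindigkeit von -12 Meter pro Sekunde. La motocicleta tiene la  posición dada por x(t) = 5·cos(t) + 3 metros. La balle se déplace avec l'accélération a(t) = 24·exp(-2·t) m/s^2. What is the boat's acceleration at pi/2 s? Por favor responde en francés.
Nous devons trouver l'intégrale de notre équation du jerk j(t) = 80·sin(2·t) 1 fois. La primitive du jerk est l'accélération. En utilisant a(0) = -40, nous obtenons a(t) = -40·cos(2·t). En utilisant a(t) = -40·cos(2·t) et en substituant t = pi/2, nous trouvons a = 40.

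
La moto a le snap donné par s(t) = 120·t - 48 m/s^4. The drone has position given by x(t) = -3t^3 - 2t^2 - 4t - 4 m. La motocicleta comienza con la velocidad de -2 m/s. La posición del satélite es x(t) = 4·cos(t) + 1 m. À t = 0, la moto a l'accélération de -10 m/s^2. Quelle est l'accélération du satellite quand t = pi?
En partant de la position x(t) = 4·cos(t) + 1, nous prenons 2 dérivées. En prenant d/dt de x(t), nous trouvons v(t) = -4·sin(t). En prenant d/dt de v(t), nous trouvons a(t) = -4·cos(t). En utilisant a(t) = -4·cos(t) et en substituant t = pi, nous trouvons a = 4.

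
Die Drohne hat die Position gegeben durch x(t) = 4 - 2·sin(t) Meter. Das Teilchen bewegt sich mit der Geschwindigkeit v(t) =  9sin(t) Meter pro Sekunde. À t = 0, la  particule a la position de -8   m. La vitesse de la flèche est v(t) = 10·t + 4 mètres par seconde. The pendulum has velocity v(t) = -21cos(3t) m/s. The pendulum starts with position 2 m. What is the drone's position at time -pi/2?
We have position x(t) = 4 - 2·sin(t). Substituting t = -pi/2: x(-pi/2) = 6.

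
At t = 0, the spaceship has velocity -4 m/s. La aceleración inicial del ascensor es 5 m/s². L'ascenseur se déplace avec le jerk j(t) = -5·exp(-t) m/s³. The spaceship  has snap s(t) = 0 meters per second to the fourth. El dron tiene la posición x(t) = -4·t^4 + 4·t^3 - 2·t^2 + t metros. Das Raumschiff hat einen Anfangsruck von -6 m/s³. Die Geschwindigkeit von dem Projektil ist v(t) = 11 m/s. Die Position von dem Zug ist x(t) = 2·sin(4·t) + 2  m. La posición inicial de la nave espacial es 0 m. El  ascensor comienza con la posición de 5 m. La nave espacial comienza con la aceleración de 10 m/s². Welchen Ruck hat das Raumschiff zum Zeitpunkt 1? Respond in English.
We need to integrate our snap equation s(t) = 0 1 time. The antiderivative of snap is jerk. Using j(0) = -6, we get j(t) = -6. From the given jerk equation j(t) = -6, we substitute t = 1 to get j = -6.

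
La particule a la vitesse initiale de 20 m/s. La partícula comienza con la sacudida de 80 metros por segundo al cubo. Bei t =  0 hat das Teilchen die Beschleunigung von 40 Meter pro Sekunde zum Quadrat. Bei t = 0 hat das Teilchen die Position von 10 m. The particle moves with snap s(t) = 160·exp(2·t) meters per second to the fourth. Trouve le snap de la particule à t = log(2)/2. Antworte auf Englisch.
Using s(t) = 160·exp(2·t) and substituting t = log(2)/2, we find s = 320.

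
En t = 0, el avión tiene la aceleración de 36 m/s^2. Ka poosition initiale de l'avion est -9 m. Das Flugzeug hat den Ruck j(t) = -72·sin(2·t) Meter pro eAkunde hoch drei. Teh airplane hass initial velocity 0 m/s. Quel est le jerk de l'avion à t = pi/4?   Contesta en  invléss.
We have jerk j(t) = -72·sin(2·t). Substituting t = pi/4: j(pi/4) = -72.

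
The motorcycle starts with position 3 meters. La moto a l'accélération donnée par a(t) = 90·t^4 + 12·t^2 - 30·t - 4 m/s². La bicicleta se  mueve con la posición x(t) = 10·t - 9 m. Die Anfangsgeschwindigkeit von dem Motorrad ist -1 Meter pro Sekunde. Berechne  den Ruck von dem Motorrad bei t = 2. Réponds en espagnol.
Para resolver esto, necesitamos tomar 1 derivada de nuestra ecuación de la aceleración a(t) = 90·t^4 + 12·t^2 - 30·t - 4. Derivando la aceleración, obtenemos la sacudida: j(t) = 360·t^3 + 24·t - 30. De la ecuación de la sacudida j(t) = 360·t^3 + 24·t - 30, sustituimos t = 2 para obtener j = 2898.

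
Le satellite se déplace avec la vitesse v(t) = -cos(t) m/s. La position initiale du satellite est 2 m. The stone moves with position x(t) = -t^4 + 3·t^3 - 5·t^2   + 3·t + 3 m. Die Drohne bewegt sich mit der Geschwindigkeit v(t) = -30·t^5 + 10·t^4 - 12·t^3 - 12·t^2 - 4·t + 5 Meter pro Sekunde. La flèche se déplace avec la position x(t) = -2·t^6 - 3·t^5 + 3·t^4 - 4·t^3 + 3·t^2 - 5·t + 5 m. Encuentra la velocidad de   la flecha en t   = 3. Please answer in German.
Wir müssen unsere Gleichung für die Position x(t) = -2·t^6 - 3·t^5 + 3·t^4 - 4·t^3 + 3·t^2 - 5·t + 5 1-mal ableiten. Durch Ableiten von der Position erhalten wir die Geschwindigkeit: v(t) = -12·t^5 - 15·t^4 + 12·t^3 - 12·t^2 + 6·t - 5. Aus der Gleichung für die Geschwindigkeit v(t) = -12·t^5 - 15·t^4 + 12·t^3 - 12·t^2 + 6·t - 5, setzen wir t = 3 ein und erhalten v = -3902.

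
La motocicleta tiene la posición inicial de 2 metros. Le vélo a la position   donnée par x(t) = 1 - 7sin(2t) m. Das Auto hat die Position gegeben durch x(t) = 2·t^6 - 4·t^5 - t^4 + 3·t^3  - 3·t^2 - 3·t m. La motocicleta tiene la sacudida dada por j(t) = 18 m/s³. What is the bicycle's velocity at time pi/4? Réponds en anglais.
We must differentiate our position equation x(t) = 1 - 7·sin(2·t) 1 time. Differentiating position, we get velocity: v(t) = -14·cos(2·t). From the given velocity equation v(t) = -14·cos(2·t), we substitute t = pi/4 to get v = 0.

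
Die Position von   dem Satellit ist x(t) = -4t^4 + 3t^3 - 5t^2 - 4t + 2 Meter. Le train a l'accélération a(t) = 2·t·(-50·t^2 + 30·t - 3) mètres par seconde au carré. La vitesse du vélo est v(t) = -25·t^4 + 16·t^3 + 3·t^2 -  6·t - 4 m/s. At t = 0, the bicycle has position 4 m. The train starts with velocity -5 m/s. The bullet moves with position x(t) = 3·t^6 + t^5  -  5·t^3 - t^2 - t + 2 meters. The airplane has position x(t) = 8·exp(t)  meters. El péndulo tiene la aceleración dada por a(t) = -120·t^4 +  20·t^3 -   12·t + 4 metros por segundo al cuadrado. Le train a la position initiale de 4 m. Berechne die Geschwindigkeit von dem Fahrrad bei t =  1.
Wir haben die Geschwindigkeit v(t) = -25·t^4 + 16·t^3 + 3·t^2 - 6·t - 4. Durch Einsetzen von t = 1: v(1) = -16.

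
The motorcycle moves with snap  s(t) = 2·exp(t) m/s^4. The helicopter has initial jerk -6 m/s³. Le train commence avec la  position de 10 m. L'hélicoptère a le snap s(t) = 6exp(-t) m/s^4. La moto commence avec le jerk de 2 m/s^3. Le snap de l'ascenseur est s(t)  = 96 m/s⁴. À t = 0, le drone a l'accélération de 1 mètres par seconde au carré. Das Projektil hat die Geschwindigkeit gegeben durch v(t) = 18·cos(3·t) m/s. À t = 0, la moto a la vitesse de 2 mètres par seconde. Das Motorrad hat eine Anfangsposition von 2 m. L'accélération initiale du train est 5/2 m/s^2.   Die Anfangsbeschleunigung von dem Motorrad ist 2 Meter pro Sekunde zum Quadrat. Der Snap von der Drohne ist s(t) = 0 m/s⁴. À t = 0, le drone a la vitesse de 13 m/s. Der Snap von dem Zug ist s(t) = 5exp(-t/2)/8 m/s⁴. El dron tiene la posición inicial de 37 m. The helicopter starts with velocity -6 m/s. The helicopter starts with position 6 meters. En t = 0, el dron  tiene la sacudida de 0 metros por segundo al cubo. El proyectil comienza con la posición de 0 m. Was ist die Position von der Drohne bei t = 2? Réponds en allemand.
Um dies zu lösen, müssen wir 4 Stammfunktionen unserer Gleichung für den Snap s(t) = 0 finden. Die Stammfunktion von dem Snap, mit j(0) = 0, ergibt den Ruck: j(t) = 0. Die Stammfunktion von dem Ruck, mit a(0) = 1, ergibt die Beschleunigung: a(t) = 1. Die Stammfunktion von der Beschleunigung ist die Geschwindigkeit. Mit v(0) = 13 erhalten wir v(t) = t + 13. Durch Integration von der Geschwindigkeit und Verwendung der Anfangsbedingung x(0) = 37, erhalten wir x(t) = t^2/2 + 13·t + 37. Mit x(t) = t^2/2 + 13·t + 37 und Einsetzen von t = 2, finden wir x = 65.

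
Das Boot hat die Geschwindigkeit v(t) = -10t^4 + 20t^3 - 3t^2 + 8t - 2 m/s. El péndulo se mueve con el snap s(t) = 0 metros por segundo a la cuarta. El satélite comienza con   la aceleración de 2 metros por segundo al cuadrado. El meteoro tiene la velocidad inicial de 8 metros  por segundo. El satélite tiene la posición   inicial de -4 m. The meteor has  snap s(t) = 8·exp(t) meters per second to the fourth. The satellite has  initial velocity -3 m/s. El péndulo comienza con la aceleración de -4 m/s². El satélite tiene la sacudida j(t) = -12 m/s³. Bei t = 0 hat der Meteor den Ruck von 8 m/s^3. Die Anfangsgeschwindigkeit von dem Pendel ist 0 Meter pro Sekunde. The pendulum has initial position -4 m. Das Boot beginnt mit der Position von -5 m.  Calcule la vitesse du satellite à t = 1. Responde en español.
Partiendo de la sacudida j(t) = -12, tomamos 2 integrales. Tomando ∫j(t)dt y aplicando a(0) = 2, encontramos a(t) = 2 - 12·t. La integral de la aceleración es la velocidad. Usando v(0) = -3, obtenemos v(t) = -6·t^2 + 2·t - 3. De la ecuación de la velocidad v(t) = -6·t^2 + 2·t - 3, sustituimos t = 1 para obtener v = -7.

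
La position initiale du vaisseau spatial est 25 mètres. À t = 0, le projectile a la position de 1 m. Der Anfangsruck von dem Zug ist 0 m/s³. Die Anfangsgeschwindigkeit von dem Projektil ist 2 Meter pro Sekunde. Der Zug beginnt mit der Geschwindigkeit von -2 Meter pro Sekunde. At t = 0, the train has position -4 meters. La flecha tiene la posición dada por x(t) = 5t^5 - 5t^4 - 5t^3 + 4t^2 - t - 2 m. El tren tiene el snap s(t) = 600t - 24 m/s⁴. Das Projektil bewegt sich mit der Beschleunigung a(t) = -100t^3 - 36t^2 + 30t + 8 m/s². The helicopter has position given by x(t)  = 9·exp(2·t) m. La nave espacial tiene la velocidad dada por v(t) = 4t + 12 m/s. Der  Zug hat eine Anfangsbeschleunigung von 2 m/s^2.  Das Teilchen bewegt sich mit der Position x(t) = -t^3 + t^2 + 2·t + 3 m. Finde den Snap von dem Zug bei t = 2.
Wir haben den Snap s(t) = 600·t - 24. Durch Einsetzen von t = 2: s(2) = 1176.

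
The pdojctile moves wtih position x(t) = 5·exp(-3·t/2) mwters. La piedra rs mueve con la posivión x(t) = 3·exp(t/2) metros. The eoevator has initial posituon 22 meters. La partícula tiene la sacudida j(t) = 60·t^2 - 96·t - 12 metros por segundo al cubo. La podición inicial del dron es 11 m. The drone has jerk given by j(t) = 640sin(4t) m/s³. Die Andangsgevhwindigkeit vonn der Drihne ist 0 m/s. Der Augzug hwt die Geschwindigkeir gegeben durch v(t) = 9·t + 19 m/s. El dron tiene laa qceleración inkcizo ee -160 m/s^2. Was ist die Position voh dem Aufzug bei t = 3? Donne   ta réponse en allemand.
Ausgehend von der Geschwindigkeit v(t) = 9·t + 19, nehmen wir 1 Stammfunktion. Mit ∫v(t)dt und Anwendung von x(0) = 22, finden wir x(t) = 9·t^2/2 + 19·t + 22. Wir haben die Position x(t) = 9·t^2/2 + 19·t + 22. Durch Einsetzen von t = 3: x(3) = 239/2.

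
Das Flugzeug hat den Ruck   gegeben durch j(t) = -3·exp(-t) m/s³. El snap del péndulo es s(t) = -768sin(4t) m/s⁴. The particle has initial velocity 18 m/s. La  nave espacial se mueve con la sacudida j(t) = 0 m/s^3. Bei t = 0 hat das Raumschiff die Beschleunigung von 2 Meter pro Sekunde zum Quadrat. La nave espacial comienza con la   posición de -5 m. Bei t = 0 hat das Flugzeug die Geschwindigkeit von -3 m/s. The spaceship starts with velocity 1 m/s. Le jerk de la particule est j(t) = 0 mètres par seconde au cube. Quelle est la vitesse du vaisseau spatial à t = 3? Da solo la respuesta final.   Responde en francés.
v(3) = 7.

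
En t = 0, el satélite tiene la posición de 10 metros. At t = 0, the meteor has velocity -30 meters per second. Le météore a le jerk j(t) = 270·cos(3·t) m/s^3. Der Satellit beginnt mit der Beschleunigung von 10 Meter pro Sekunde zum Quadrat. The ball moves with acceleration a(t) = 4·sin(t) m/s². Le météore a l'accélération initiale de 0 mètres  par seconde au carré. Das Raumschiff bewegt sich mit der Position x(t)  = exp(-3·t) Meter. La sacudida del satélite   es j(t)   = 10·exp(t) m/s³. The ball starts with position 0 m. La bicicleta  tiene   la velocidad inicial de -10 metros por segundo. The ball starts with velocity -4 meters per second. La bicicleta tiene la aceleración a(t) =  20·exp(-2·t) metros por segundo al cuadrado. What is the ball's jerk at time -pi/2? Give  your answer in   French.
En partant de l'accélération a(t) = 4·sin(t), nous prenons 1 dérivée. En prenant d/dt de a(t), nous trouvons j(t) = 4·cos(t). En utilisant j(t) = 4·cos(t) et en substituant t = -pi/2, nous trouvons j = 0.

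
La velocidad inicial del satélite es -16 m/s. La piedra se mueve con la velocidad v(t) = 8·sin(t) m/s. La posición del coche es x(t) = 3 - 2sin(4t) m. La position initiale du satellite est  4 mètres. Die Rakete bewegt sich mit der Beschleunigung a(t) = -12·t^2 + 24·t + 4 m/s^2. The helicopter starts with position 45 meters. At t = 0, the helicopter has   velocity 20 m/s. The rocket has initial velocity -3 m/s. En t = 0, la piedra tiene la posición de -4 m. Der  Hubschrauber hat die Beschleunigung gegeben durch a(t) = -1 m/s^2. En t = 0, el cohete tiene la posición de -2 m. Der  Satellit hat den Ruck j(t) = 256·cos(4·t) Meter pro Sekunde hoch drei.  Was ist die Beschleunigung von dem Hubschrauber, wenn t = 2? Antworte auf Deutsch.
Mit a(t) = -1 und Einsetzen von t = 2, finden wir a = -1.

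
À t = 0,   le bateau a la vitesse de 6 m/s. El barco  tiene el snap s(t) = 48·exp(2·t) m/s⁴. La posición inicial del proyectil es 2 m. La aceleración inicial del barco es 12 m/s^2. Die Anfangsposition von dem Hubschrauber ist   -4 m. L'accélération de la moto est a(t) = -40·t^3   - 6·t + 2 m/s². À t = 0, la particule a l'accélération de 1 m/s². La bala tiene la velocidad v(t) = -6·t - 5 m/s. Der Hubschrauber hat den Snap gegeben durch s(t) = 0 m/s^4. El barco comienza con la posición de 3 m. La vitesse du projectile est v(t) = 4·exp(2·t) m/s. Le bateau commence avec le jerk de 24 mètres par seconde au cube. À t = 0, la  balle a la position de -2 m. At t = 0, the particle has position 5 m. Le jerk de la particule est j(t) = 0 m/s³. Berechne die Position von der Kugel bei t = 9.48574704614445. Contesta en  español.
Debemos encontrar la antiderivada de nuestra ecuación de la velocidad v(t) = -6·t - 5 1 vez. La integral de la velocidad, con x(0) = -2, da la posición: x(t) = -3·t^2 - 5·t - 2. Tenemos la posición x(t) = -3·t^2 - 5·t - 2. Sustituyendo t = 9.48574704614445: x(9.48574704614445) = -319.366926301037.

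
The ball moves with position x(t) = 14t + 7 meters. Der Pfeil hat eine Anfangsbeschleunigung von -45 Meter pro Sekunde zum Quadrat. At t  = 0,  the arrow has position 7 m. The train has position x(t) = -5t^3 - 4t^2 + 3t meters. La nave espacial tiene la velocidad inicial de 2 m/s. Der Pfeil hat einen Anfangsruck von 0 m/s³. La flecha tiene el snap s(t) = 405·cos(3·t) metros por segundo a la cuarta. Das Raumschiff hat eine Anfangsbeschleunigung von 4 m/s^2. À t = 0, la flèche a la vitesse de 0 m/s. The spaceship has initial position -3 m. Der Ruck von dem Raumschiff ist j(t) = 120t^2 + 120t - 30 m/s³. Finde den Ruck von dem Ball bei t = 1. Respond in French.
Pour résoudre ceci, nous devons prendre 3 dérivées de notre équation de la position x(t) = 14·t + 7. En dérivant la position, nous obtenons la vitesse: v(t) = 14. En dérivant la vitesse, nous obtenons l'accélération: a(t) = 0. En dérivant l'accélération, nous obtenons le jerk: j(t) = 0. En utilisant j(t) = 0 et en substituant t = 1, nous trouvons j = 0.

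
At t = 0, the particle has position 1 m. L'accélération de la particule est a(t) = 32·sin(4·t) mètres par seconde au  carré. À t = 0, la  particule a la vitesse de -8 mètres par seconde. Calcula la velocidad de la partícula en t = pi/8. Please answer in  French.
Nous devons trouver l'intégrale de notre équation de l'accélération a(t) = 32·sin(4·t) 1 fois. En intégrant l'accélération et en utilisant la condition initiale v(0) = -8, nous obtenons v(t) = -8·cos(4·t). De l'équation de la vitesse v(t) = -8·cos(4·t), nous substituons t = pi/8 pour obtenir v = 0.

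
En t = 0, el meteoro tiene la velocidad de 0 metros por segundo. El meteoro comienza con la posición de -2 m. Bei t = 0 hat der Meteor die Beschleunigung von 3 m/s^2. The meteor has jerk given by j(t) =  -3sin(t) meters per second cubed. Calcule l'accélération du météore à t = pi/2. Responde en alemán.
Wir müssen das Integral unserer Gleichung für den Ruck j(t) = -3·sin(t) 1-mal finden. Das Integral von dem Ruck, mit a(0) = 3, ergibt die Beschleunigung: a(t) = 3·cos(t). Aus der Gleichung für die Beschleunigung a(t) = 3·cos(t), setzen wir t = pi/2 ein und erhalten a = 0.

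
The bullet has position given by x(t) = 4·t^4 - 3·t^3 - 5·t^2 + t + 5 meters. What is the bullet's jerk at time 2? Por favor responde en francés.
Nous devons dériver notre équation de la position x(t) = 4·t^4 - 3·t^3 - 5·t^2 + t + 5 3 fois. La dérivée de la position donne la vitesse: v(t) = 16·t^3 - 9·t^2 - 10·t + 1. En dérivant la vitesse, nous obtenons l'accélération: a(t) = 48·t^2 - 18·t - 10. La dérivée de l'accélération donne le jerk: j(t) = 96·t - 18. De l'équation du jerk j(t) = 96·t - 18, nous substituons t = 2 pour obtenir j = 174.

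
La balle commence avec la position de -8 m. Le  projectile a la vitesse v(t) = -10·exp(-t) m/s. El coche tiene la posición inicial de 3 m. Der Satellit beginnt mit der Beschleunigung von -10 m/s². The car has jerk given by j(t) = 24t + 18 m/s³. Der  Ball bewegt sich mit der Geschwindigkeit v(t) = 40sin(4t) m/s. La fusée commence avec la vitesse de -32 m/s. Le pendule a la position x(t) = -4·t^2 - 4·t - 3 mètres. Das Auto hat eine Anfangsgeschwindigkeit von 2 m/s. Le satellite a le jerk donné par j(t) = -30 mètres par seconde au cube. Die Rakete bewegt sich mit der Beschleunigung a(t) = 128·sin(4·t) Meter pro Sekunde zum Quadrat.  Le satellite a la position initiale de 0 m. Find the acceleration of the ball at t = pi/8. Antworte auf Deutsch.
Ausgehend von der Geschwindigkeit v(t) = 40·sin(4·t), nehmen wir 1 Ableitung. Durch Ableiten von der Geschwindigkeit erhalten wir die Beschleunigung: a(t) = 160·cos(4·t). Mit a(t) = 160·cos(4·t) und Einsetzen von t = pi/8, finden wir a = 0.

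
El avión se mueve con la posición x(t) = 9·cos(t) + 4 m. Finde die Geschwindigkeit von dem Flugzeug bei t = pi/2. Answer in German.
Ausgehend von der Position x(t) = 9·cos(t) + 4, nehmen wir 1 Ableitung. Die Ableitung von der Position ergibt die Geschwindigkeit: v(t) = -9·sin(t). Aus der Gleichung für die Geschwindigkeit v(t) = -9·sin(t), setzen wir t = pi/2 ein und erhalten v = -9.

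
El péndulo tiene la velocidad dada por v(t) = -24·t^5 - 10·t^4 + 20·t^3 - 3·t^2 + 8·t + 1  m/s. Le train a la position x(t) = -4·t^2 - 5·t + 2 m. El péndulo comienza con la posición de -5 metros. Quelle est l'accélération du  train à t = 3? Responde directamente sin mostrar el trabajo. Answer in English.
a(3) = -8.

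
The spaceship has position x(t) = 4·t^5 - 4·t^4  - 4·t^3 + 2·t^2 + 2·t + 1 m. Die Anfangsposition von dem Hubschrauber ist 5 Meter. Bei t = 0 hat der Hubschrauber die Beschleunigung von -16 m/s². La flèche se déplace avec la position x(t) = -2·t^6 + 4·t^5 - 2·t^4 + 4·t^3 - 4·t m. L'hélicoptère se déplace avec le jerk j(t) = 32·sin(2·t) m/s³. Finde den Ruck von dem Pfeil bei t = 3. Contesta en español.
Debemos derivar nuestra ecuación de la posición x(t) = -2·t^6 + 4·t^5 - 2·t^4 + 4·t^3 - 4·t 3 veces. Tomando d/dt de x(t), encontramos v(t) = -12·t^5 + 20·t^4 - 8·t^3 + 12·t^2 - 4. Tomando d/dt de v(t), encontramos a(t) = -60·t^4 + 80·t^3 - 24·t^2 + 24·t. La derivada de la aceleración da la sacudida: j(t) = -240·t^3 + 240·t^2 - 48·t + 24. De la ecuación de la sacudida j(t) = -240·t^3 + 240·t^2 - 48·t + 24, sustituimos t = 3 para obtener j = -4440.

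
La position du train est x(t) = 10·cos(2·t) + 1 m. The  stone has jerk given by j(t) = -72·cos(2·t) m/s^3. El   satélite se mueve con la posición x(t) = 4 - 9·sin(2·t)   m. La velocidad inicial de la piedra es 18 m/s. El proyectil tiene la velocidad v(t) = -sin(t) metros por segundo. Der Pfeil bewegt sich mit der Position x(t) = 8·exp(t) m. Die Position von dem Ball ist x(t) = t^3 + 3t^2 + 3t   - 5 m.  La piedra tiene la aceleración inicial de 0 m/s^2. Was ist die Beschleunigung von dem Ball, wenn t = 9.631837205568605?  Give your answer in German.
Ausgehend von der Position x(t) = t^3 + 3·t^2 + 3·t - 5, nehmen wir 2 Ableitungen. Durch Ableiten von der Position erhalten wir die Geschwindigkeit: v(t) = 3·t^2 + 6·t + 3. Die Ableitung von der Geschwindigkeit ergibt die Beschleunigung: a(t) = 6·t + 6. Aus der Gleichung für die Beschleunigung a(t) = 6·t + 6, setzen wir t = 9.631837205568605 ein und erhalten a = 63.7910232334116.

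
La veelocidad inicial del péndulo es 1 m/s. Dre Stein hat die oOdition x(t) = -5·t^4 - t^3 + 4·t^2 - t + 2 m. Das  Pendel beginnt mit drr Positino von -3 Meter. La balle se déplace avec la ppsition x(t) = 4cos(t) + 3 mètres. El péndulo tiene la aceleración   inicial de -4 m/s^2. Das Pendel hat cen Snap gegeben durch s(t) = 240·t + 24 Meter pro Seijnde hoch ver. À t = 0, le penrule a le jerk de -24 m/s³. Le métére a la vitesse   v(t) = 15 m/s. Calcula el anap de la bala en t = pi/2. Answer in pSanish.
Partiendo de la posición x(t) = 4·cos(t) + 3, tomamos 4 derivadas. Tomando d/dt de x(t), encontramos v(t) = -4·sin(t). Tomando d/dt de v(t), encontramos a(t) = -4·cos(t). Tomando d/dt de a(t), encontramos j(t) = 4·sin(t). Derivando la sacudida, obtenemos el snap: s(t) = 4·cos(t). Usando s(t) = 4·cos(t) y sustituyendo t = pi/2, encontramos s = 0.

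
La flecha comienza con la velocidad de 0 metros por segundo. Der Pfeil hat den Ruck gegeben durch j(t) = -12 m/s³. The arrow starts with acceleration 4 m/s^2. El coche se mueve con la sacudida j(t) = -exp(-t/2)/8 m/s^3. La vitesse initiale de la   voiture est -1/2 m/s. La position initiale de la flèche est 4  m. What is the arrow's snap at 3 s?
Starting from jerk j(t) = -12, we take 1 derivative. Taking d/dt of j(t), we find s(t) = 0. We have snap s(t) = 0. Substituting t = 3: s(3) = 0.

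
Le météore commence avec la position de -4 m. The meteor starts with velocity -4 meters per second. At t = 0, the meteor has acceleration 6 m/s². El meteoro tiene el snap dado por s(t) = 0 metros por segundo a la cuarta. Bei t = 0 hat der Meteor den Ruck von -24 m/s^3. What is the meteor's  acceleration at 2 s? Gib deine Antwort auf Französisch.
Pour résoudre ceci, nous devons prendre 2 intégrales de notre équation du snap s(t) = 0. L'intégrale du snap, avec j(0) = -24, donne le jerk: j(t) = -24. En intégrant le jerk et en utilisant la condition initiale a(0) = 6, nous obtenons a(t) = 6 - 24·t. De l'équation de l'accélération a(t) = 6 - 24·t, nous substituons t = 2 pour obtenir a = -42.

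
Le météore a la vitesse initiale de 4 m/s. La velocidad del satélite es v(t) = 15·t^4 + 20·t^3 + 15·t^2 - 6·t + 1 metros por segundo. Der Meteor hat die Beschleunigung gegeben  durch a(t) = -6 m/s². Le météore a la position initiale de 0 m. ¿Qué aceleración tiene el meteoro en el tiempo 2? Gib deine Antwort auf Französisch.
En utilisant a(t) = -6 et en substituant t = 2, nous trouvons a = -6.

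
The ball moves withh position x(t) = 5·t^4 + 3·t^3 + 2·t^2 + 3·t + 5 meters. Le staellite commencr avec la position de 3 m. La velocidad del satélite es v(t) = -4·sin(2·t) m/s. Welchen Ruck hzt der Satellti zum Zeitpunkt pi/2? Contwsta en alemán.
Um dies zu lösen, müssen wir 2 Ableitungen unserer Gleichung für die Geschwindigkeit v(t) = -4·sin(2·t) nehmen. Die Ableitung von der Geschwindigkeit ergibt die Beschleunigung: a(t) = -8·cos(2·t). Mit d/dt von a(t) finden wir j(t) = 16·sin(2·t). Aus der Gleichung für den Ruck j(t) = 16·sin(2·t), setzen wir t = pi/2 ein und erhalten j = 0.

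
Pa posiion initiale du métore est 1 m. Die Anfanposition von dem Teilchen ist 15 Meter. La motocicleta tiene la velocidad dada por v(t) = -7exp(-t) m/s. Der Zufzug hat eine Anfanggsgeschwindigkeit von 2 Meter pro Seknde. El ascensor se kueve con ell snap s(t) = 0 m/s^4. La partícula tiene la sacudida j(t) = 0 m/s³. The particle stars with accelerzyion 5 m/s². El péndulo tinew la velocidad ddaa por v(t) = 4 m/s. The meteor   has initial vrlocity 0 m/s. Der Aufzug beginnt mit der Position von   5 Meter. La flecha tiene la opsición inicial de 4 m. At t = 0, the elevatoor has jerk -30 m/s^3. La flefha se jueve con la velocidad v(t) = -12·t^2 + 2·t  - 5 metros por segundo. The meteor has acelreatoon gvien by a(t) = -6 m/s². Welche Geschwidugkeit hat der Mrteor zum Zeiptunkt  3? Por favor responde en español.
Partiendo de la aceleración a(t) = -6, tomamos 1 antiderivada. Integrando la aceleración y usando la condición inicial v(0) = 0, obtenemos v(t) = -6·t. Usando v(t) = -6·t y sustituyendo t = 3, encontramos v = -18.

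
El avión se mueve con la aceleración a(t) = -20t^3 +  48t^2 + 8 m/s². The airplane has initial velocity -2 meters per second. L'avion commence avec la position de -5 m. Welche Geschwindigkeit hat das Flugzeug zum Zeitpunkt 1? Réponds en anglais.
We must find the integral of our acceleration equation a(t) = -20·t^3 + 48·t^2 + 8 1 time. Taking ∫a(t)dt and applying v(0) = -2, we find v(t) = -5·t^4 + 16·t^3 + 8·t - 2. We have velocity v(t) = -5·t^4 + 16·t^3 + 8·t - 2. Substituting t = 1: v(1) = 17.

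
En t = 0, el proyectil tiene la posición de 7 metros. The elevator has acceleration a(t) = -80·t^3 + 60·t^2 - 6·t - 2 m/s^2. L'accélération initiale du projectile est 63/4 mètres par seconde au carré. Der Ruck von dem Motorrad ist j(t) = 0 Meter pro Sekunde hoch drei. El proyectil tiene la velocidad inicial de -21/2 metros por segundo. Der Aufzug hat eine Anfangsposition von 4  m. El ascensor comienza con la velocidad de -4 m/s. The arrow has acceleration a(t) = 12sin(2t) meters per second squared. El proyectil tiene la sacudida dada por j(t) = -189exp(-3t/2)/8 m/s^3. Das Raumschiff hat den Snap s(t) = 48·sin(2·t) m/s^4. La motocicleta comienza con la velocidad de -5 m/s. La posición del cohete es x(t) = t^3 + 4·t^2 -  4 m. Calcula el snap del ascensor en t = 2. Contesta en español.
Debemos derivar nuestra ecuación de la aceleración a(t) = -80·t^3 + 60·t^2 - 6·t - 2 2 veces. Tomando d/dt de a(t), encontramos j(t) = -240·t^2 + 120·t - 6. Derivando la sacudida, obtenemos el snap: s(t) = 120 - 480·t. Tenemos el snap s(t) = 120 - 480·t. Sustituyendo t = 2: s(2) = -840.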